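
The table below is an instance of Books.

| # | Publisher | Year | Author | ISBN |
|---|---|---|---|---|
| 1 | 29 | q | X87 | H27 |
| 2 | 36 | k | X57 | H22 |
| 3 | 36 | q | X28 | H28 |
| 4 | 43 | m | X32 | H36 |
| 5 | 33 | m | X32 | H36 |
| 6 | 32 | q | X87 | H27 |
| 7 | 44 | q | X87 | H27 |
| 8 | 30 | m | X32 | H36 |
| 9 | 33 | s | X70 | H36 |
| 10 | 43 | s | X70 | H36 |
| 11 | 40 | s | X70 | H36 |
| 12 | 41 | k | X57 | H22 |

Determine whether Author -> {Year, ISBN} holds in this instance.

Author=X87: rows 1, 6, 7 → {Year,ISBN} = (q, H27), (q, H27), (q, H27) ✓
Author=X57: rows 2, 12 → {Year,ISBN} = (k, H22), (k, H22) ✓
Author=X28: row 3 → {Year,ISBN} = (q, H28) ✓
Author=X32: rows 4, 5, 8 → {Year,ISBN} = (m, H36), (m, H36), (m, H36) ✓
Author=X70: rows 9, 10, 11 → {Year,ISBN} = (s, H36), (s, H36), (s, H36) ✓
Every Author value is associated with a single {Year, ISBN} value, so Author -> {Year, ISBN} holds.

Yes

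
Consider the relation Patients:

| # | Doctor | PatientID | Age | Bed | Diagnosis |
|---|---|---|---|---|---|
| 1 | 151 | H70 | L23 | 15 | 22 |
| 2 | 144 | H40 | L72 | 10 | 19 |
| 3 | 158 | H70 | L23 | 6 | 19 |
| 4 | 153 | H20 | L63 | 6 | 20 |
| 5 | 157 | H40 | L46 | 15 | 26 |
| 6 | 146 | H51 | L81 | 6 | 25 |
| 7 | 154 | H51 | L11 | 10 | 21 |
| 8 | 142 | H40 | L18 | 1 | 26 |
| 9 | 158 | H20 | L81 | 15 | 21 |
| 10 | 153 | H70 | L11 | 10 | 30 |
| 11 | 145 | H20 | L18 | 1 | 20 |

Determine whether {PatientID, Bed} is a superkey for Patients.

All 11 rows have distinct {PatientID, Bed} values, so {PatientID, Bed} → (all attributes) holds and {PatientID, Bed} is a superkey.

Yes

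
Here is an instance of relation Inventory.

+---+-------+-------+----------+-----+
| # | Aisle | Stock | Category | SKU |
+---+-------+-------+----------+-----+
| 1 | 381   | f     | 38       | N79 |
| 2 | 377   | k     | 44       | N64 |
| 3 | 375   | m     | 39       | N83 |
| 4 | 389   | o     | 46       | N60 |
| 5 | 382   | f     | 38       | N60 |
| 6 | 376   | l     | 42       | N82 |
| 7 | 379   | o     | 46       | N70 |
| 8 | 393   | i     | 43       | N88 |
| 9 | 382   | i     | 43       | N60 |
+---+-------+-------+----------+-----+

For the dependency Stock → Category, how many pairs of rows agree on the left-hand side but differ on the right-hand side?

0

Stock=f: all 2 rows agree on Category — 0 pairs.
Stock=o: all 2 rows agree on Category — 0 pairs.
Stock=i: all 2 rows agree on Category — 0 pairs.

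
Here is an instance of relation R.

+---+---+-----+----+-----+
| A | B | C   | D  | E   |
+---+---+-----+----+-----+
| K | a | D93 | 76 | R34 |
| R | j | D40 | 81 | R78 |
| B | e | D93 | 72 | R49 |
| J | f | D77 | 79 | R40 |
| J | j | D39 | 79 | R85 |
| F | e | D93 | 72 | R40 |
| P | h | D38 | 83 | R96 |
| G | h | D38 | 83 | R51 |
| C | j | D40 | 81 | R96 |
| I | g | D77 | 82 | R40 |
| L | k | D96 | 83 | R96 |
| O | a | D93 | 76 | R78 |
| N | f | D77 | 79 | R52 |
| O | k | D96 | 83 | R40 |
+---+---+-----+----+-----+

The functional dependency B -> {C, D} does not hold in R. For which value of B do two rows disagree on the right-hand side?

B=a: 2 rows → {C,D} = (D93, 76), (D93, 76) ✓
B=j: 3 rows → {C,D} takes values {(D40, 81), (D39, 79)} — violation
B=e: 2 rows → {C,D} = (D93, 72), (D93, 72) ✓
B=f: 2 rows → {C,D} = (D77, 79), (D77, 79) ✓
B=h: 2 rows → {C,D} = (D38, 83), (D38, 83) ✓
B=g: 1 row → {C,D} = (D77, 82) ✓
B=k: 2 rows → {C,D} = (D96, 83), (D96, 83) ✓
The only B value with inconsistent RHS is B=j.

j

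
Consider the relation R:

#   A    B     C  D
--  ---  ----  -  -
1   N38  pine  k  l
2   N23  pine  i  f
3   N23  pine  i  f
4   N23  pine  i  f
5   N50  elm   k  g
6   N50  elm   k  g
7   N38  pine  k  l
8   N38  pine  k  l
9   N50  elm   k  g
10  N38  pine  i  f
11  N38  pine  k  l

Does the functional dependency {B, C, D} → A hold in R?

No

(B=pine, C=k, D=l): rows 1, 7, 8, 11 → A = N38, N38, N38, N38 ✓
(B=pine, C=i, D=f): rows 2, 3, 4, 10 → A takes values {N23, N38} — violation
(B=elm, C=k, D=g): rows 5, 6, 9 → A = N50, N50, N50 ✓
Two rows agree on {B, C, D} but differ on A, so {B, C, D} → A does not hold.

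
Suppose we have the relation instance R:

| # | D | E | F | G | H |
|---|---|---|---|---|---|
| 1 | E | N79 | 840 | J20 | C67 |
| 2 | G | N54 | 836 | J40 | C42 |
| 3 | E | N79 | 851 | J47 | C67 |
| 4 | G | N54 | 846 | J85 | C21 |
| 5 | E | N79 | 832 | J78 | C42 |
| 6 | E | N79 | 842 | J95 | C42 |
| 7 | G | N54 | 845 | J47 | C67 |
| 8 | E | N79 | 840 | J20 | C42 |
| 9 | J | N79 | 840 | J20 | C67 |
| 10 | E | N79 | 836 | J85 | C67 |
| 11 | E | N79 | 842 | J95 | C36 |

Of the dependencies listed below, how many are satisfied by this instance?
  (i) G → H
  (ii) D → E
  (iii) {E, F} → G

(i) G → H: G=J20: rows 1, 8, 9 → H takes values {C67, C42} — violation; G=J85: rows 4, 10 → H takes values {C21, C67} — violation; G=J95: rows 6, 11 → H takes values {C42, C36} — violation — fails.
(ii) D → E: every LHS value maps to a single RHS value — holds.
(iii) {E, F} → G: every LHS value maps to a single RHS value — holds.
2 of the 3 dependencies hold.

2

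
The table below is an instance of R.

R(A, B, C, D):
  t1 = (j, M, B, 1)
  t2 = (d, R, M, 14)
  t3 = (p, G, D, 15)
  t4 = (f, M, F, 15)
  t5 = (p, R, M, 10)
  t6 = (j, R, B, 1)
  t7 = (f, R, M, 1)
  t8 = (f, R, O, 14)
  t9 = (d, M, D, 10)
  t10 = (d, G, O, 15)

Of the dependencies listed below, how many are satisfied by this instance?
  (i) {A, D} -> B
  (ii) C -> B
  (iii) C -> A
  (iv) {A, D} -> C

(i) {A, D} -> B: (A=j, D=1): rows 1, 6 → B takes values {M, R} — violation — fails.
(ii) C -> B: C=B: rows 1, 6 → B takes values {M, R} — violation; C=D: rows 3, 9 → B takes values {G, M} — violation; C=O: rows 8, 10 → B takes values {R, G} — violation — fails.
(iii) C -> A: C=M: rows 2, 5, 7 → A takes values {d, p, f} — violation; C=D: rows 3, 9 → A takes values {p, d} — violation; C=O: rows 8, 10 → A takes values {f, d} — violation — fails.
(iv) {A, D} -> C: every LHS value maps to a single RHS value — holds.
1 of the 4 dependencies holds.

1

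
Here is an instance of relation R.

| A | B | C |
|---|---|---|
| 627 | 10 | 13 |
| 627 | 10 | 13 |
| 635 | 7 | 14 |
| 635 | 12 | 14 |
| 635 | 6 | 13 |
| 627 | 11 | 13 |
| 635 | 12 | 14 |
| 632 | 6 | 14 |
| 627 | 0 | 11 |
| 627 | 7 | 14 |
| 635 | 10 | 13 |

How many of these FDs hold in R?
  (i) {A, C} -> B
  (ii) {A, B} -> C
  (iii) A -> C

(i) {A, C} -> B: (A=627, C=13): 3 rows → B takes values {10, 11} — violation; (A=635, C=14): 3 rows → B takes values {7, 12} — violation; (A=635, C=13): 2 rows → B takes values {6, 10} — violation — fails.
(ii) {A, B} -> C: every LHS value maps to a single RHS value — holds.
(iii) A -> C: A=627: 5 rows → C takes values {13, 11, 14} — violation; A=635: 5 rows → C takes values {14, 13} — violation — fails.
1 of the 3 dependencies holds.

1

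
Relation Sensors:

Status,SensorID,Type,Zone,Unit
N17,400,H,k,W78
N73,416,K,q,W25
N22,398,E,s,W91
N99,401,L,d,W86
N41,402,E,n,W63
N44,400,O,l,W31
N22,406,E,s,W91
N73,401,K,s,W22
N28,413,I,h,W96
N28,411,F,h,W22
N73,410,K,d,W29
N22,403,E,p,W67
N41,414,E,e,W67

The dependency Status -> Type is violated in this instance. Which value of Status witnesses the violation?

Status=N17: 1 row → Type = H ✓
Status=N73: 3 rows → Type = K, K, K ✓
Status=N22: 3 rows → Type = E, E, E ✓
Status=N99: 1 row → Type = L ✓
Status=N41: 2 rows → Type = E, E ✓
Status=N44: 1 row → Type = O ✓
Status=N28: 2 rows → Type takes values {I, F} — violation
The only Status value with inconsistent Type is Status=N28.

N28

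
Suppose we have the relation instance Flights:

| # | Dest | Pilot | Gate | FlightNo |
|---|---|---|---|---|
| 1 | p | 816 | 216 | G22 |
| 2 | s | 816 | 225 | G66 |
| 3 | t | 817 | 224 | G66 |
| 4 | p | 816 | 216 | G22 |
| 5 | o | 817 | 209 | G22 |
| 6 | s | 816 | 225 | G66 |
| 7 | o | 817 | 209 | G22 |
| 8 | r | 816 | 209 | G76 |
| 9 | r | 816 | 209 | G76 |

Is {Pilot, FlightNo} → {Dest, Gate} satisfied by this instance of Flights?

Yes

(Pilot=816, FlightNo=G22): rows 1, 4 → {Dest,Gate} = (p, 216), (p, 216) ✓
(Pilot=816, FlightNo=G66): rows 2, 6 → {Dest,Gate} = (s, 225), (s, 225) ✓
(Pilot=817, FlightNo=G66): row 3 → {Dest,Gate} = (t, 224) ✓
(Pilot=817, FlightNo=G22): rows 5, 7 → {Dest,Gate} = (o, 209), (o, 209) ✓
(Pilot=816, FlightNo=G76): rows 8, 9 → {Dest,Gate} = (r, 209), (r, 209) ✓
Every {Pilot, FlightNo} value is associated with a single {Dest, Gate} value, so {Pilot, FlightNo} → {Dest, Gate} holds.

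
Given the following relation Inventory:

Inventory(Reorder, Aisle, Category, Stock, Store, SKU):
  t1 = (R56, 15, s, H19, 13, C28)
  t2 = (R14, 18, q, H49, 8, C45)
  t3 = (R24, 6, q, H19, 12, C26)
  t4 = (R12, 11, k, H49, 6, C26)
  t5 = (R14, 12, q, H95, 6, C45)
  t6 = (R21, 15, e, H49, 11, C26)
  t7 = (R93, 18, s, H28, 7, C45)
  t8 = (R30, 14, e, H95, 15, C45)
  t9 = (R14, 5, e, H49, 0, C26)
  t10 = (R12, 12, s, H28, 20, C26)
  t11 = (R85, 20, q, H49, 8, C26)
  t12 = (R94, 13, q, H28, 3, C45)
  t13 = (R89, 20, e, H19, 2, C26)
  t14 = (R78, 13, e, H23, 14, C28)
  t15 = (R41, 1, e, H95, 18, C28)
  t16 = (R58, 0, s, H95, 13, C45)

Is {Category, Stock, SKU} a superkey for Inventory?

No

Rows 6 and 9 have the same {Category, Stock, SKU} value (Category=e, Stock=H49, SKU=C26) but are distinct tuples, so {Category, Stock, SKU} does not determine every attribute — not a superkey.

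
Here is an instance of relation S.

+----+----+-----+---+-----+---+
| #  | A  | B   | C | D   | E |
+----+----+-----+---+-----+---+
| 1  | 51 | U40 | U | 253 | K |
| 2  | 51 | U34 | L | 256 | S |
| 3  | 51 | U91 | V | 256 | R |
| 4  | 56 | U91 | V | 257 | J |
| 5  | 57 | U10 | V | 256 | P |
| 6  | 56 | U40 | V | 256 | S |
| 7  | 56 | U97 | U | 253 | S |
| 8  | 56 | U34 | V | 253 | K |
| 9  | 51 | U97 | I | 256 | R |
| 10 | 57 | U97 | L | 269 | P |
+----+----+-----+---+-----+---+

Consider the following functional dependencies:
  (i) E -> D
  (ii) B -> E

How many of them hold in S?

0

(i) E -> D: E=S: rows 2, 6, 7 → D takes values {256, 253} — violation; E=P: rows 5, 10 → D takes values {256, 269} — violation — fails.
(ii) B -> E: B=U40: rows 1, 6 → E takes values {K, S} — violation; B=U34: rows 2, 8 → E takes values {S, K} — violation; B=U91: rows 3, 4 → E takes values {R, J} — violation; B=U97: rows 7, 9, 10 → E takes values {S, R, P} — violation — fails.
None of the 2 dependencies hold.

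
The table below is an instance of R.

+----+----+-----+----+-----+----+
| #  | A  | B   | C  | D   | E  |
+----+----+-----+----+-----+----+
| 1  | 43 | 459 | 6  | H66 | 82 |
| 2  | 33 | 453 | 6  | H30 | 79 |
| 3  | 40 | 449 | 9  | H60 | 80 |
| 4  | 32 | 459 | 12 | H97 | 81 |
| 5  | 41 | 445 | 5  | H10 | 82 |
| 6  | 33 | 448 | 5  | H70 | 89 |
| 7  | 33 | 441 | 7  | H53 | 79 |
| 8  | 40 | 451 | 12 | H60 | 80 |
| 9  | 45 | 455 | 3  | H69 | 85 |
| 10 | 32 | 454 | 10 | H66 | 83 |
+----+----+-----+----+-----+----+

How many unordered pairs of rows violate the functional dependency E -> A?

1

E=82: violating pairs (1,5) — 1 pair.
E=79: all 2 rows agree on A — 0 pairs.
E=80: all 2 rows agree on A — 0 pairs.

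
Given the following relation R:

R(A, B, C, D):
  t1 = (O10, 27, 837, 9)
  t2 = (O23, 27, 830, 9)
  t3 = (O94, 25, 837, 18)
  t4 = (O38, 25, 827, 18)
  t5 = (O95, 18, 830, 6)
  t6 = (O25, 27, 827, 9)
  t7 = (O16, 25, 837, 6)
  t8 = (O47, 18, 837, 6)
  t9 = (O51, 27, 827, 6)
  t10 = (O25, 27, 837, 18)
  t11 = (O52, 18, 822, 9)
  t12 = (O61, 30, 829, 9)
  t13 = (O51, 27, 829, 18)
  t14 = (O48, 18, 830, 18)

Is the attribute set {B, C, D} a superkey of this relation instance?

All 14 rows have distinct {B, C, D} values, so {B, C, D} → (all attributes) holds and {B, C, D} is a superkey.

Yes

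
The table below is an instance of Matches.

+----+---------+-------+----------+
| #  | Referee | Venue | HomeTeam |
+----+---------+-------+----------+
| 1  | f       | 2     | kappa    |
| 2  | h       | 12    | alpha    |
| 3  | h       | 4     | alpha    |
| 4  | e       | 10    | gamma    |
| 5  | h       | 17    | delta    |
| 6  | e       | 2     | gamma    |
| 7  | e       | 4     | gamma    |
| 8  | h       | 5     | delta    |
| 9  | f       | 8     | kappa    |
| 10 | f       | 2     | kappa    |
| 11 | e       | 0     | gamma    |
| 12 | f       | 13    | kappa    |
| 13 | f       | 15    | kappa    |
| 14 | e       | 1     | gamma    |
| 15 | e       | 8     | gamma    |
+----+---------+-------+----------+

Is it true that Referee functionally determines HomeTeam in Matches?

No

Referee=f: rows 1, 9, 10, 12, 13 → HomeTeam = kappa, kappa, kappa, kappa, kappa ✓
Referee=h: rows 2, 3, 5, 8 → HomeTeam takes values {alpha, delta} — violation
Referee=e: rows 4, 6, 7, 11, 14, 15 → HomeTeam = gamma, gamma, gamma, gamma, gamma, gamma ✓
Two rows agree on Referee but differ on HomeTeam, so Referee -> HomeTeam does not hold.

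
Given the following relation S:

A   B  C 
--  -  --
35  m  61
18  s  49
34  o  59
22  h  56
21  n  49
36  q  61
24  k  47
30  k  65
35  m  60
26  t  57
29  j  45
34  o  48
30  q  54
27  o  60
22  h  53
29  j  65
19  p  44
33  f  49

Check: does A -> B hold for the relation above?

No

A=35: 2 rows → B = m, m ✓
A=18: 1 row → B = s ✓
A=34: 2 rows → B = o, o ✓
A=22: 2 rows → B = h, h ✓
A=21: 1 row → B = n ✓
A=36: 1 row → B = q ✓
A=24: 1 row → B = k ✓
A=30: 2 rows → B takes values {k, q} — violation
A=26: 1 row → B = t ✓
A=29: 2 rows → B = j, j ✓
A=27: 1 row → B = o ✓
A=19: 1 row → B = p ✓
A=33: 1 row → B = f ✓
Two rows agree on A but differ on B, so A -> B does not hold.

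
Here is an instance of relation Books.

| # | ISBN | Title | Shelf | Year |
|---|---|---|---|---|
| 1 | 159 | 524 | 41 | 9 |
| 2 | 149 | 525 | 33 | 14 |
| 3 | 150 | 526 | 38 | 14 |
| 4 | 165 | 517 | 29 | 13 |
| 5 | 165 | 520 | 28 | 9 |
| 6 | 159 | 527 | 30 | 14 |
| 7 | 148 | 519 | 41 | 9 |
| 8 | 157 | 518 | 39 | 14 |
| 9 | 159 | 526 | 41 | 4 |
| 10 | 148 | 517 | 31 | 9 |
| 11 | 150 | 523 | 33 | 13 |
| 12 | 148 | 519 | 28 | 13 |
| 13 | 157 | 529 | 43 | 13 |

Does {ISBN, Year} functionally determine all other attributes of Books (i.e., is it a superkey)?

Rows 7 and 10 have the same {ISBN, Year} value (ISBN=148, Year=9) but are distinct tuples, so {ISBN, Year} does not determine every attribute — not a superkey.

No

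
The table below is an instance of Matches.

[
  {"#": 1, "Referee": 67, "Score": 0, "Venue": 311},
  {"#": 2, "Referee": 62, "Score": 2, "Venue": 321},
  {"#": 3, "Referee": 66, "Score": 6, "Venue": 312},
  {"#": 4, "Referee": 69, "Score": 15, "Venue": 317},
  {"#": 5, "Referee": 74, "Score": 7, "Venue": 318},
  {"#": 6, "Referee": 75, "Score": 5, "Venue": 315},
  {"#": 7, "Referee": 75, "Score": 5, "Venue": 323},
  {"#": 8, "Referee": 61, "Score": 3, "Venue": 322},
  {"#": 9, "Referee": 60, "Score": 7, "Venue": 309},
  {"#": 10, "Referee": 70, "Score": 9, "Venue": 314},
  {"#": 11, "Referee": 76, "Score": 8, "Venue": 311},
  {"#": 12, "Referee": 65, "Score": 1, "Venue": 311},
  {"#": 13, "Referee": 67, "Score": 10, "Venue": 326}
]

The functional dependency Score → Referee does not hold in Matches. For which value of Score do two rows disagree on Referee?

Score=0: row 1 → Referee = 67 ✓
Score=2: row 2 → Referee = 62 ✓
Score=6: row 3 → Referee = 66 ✓
Score=15: row 4 → Referee = 69 ✓
Score=7: rows 5, 9 → Referee takes values {74, 60} — violation
Score=5: rows 6, 7 → Referee = 75, 75 ✓
Score=3: row 8 → Referee = 61 ✓
Score=9: row 10 → Referee = 70 ✓
Score=8: row 11 → Referee = 76 ✓
Score=1: row 12 → Referee = 65 ✓
Score=10: row 13 → Referee = 67 ✓
The only Score value with inconsistent Referee is Score=7.

7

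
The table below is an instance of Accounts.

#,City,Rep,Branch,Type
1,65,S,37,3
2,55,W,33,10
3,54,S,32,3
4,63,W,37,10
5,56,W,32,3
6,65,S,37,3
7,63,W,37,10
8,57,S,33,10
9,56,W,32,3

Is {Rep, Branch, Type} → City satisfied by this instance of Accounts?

(Rep=S, Branch=37, Type=3): rows 1, 6 → City = 65, 65 ✓
(Rep=W, Branch=33, Type=10): row 2 → City = 55 ✓
(Rep=S, Branch=32, Type=3): row 3 → City = 54 ✓
(Rep=W, Branch=37, Type=10): rows 4, 7 → City = 63, 63 ✓
(Rep=W, Branch=32, Type=3): rows 5, 9 → City = 56, 56 ✓
(Rep=S, Branch=33, Type=10): row 8 → City = 57 ✓
Every {Rep, Branch, Type} value is associated with a single City value, so {Rep, Branch, Type} → City holds.

Yes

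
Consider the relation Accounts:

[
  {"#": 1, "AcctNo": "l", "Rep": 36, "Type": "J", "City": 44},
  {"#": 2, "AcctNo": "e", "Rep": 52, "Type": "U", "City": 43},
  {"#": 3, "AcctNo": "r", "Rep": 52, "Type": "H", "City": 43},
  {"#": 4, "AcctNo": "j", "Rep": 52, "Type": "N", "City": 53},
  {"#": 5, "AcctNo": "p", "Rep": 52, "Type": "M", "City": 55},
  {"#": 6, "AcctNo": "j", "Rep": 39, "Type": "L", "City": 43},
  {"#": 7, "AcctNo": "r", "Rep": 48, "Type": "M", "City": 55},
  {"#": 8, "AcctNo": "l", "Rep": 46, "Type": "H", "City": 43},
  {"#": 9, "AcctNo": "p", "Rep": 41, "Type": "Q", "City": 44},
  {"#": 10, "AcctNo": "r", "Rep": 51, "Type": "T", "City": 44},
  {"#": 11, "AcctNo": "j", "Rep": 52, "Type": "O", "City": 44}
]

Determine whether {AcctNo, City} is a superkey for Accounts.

All 11 rows have distinct {AcctNo, City} values, so {AcctNo, City} → (all attributes) holds and {AcctNo, City} is a superkey.

Yes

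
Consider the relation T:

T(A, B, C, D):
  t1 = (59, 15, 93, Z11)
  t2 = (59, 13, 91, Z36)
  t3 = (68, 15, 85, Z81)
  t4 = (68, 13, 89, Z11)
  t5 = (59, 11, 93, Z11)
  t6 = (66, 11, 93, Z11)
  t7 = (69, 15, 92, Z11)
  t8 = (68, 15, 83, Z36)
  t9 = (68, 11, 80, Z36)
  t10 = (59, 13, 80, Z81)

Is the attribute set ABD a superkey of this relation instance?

Yes

All 10 rows have distinct ABD values, so ABD → (all attributes) holds and ABD is a superkey.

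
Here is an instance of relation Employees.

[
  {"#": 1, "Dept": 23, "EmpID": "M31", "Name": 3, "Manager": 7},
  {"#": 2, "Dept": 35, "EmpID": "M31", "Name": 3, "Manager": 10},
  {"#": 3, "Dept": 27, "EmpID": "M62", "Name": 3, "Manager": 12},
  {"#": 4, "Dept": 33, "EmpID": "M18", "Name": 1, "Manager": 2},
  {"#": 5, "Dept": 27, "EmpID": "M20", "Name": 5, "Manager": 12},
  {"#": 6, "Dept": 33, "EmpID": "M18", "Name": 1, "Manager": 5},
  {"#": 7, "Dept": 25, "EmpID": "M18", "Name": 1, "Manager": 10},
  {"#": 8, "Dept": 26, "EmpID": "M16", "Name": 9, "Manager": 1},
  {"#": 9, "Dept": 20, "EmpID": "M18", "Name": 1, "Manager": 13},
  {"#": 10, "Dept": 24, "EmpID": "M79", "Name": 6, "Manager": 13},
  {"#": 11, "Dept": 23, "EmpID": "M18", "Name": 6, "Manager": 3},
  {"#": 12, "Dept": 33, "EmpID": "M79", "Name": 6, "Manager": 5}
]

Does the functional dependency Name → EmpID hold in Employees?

Name=3: rows 1, 2, 3 → EmpID takes values {M31, M62} — violation
Name=1: rows 4, 6, 7, 9 → EmpID = M18, M18, M18, M18 ✓
Name=5: row 5 → EmpID = M20 ✓
Name=9: row 8 → EmpID = M16 ✓
Name=6: rows 10, 11, 12 → EmpID takes values {M79, M18} — violation
Two rows agree on Name but differ on EmpID, so Name → EmpID does not hold.

No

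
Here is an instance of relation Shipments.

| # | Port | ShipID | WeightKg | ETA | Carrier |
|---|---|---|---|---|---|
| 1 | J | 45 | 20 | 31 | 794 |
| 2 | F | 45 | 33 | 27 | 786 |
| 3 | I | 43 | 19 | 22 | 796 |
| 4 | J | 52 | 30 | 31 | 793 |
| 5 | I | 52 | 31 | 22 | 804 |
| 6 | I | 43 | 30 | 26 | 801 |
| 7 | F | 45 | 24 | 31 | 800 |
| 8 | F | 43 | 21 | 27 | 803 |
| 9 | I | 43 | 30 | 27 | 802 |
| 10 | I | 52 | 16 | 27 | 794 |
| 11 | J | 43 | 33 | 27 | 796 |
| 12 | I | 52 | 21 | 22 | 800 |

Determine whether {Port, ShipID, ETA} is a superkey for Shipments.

Rows 5 and 12 have the same {Port, ShipID, ETA} value (Port=I, ShipID=52, ETA=22) but are distinct tuples, so {Port, ShipID, ETA} does not determine every attribute — not a superkey.

No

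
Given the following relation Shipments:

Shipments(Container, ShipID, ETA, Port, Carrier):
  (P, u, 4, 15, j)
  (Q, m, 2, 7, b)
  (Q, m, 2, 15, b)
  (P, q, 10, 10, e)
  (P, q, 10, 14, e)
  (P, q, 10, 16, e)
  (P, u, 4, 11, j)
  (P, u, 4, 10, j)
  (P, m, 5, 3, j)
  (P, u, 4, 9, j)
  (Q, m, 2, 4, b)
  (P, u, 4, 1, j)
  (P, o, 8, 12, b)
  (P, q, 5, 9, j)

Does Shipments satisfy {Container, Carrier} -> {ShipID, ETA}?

(Container=P, Carrier=j): 7 rows → {ShipID,ETA} takes values {(u, 4), (m, 5), (q, 5)} — violation
(Container=Q, Carrier=b): 3 rows → {ShipID,ETA} = (m, 2), (m, 2), (m, 2) ✓
(Container=P, Carrier=e): 3 rows → {ShipID,ETA} = (q, 10), (q, 10), (q, 10) ✓
(Container=P, Carrier=b): 1 row → {ShipID,ETA} = (o, 8) ✓
Two rows agree on {Container, Carrier} but differ on {ShipID, ETA}, so {Container, Carrier} -> {ShipID, ETA} does not hold.

No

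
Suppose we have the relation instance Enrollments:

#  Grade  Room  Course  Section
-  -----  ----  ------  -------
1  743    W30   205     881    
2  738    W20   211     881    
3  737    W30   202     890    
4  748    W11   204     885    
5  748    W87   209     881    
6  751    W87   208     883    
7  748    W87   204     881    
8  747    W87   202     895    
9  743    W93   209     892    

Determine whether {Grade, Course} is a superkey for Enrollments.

No

Rows 4 and 7 have the same {Grade, Course} value (Grade=748, Course=204) but are distinct tuples, so {Grade, Course} does not determine every attribute — not a superkey.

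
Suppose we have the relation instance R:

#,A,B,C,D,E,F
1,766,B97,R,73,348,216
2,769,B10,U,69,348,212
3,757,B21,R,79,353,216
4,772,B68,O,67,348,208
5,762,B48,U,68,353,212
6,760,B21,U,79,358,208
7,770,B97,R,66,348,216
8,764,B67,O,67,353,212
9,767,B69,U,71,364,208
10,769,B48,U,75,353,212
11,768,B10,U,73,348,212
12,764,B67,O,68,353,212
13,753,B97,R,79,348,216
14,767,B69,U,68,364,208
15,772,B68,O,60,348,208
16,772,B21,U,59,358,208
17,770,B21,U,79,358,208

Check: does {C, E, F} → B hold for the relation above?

(C=R, E=348, F=216): rows 1, 7, 13 → B = B97, B97, B97 ✓
(C=U, E=348, F=212): rows 2, 11 → B = B10, B10 ✓
(C=R, E=353, F=216): row 3 → B = B21 ✓
(C=O, E=348, F=208): rows 4, 15 → B = B68, B68 ✓
(C=U, E=353, F=212): rows 5, 10 → B = B48, B48 ✓
(C=U, E=358, F=208): rows 6, 16, 17 → B = B21, B21, B21 ✓
(C=O, E=353, F=212): rows 8, 12 → B = B67, B67 ✓
(C=U, E=364, F=208): rows 9, 14 → B = B69, B69 ✓
Every {C, E, F} value is associated with a single B value, so {C, E, F} → B holds.

Yes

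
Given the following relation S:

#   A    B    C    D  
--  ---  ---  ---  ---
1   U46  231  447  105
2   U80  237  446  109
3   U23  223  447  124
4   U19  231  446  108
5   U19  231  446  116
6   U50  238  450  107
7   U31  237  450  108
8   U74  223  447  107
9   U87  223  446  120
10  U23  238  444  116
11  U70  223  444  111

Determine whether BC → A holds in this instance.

No

(B=231, C=447): row 1 → A = U46 ✓
(B=237, C=446): row 2 → A = U80 ✓
(B=223, C=447): rows 3, 8 → A takes values {U23, U74} — violation
(B=231, C=446): rows 4, 5 → A = U19, U19 ✓
(B=238, C=450): row 6 → A = U50 ✓
(B=237, C=450): row 7 → A = U31 ✓
(B=223, C=446): row 9 → A = U87 ✓
(B=238, C=444): row 10 → A = U23 ✓
(B=223, C=444): row 11 → A = U70 ✓
Two rows agree on BC but differ on A, so BC → A does not hold.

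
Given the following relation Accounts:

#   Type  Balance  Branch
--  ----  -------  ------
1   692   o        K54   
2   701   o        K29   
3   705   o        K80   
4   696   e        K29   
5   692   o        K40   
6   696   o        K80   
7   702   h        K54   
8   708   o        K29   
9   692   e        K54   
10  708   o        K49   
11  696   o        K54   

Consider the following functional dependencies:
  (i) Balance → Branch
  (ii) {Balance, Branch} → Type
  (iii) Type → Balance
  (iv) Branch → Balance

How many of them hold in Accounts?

(i) Balance → Branch: Balance=o: rows 1, 2, 3, 5, 6, 8, 10, 11 → Branch takes values {K54, K29, K80, K40, K49} — violation; Balance=e: rows 4, 9 → Branch takes values {K29, K54} — violation — fails.
(ii) {Balance, Branch} → Type: (Balance=o, Branch=K54): rows 1, 11 → Type takes values {692, 696} — violation; (Balance=o, Branch=K29): rows 2, 8 → Type takes values {701, 708} — violation; (Balance=o, Branch=K80): rows 3, 6 → Type takes values {705, 696} — violation — fails.
(iii) Type → Balance: Type=692: rows 1, 5, 9 → Balance takes values {o, e} — violation; Type=696: rows 4, 6, 11 → Balance takes values {e, o} — violation — fails.
(iv) Branch → Balance: Branch=K54: rows 1, 7, 9, 11 → Balance takes values {o, h, e} — violation; Branch=K29: rows 2, 4, 8 → Balance takes values {o, e} — violation — fails.
None of the 4 dependencies hold.

0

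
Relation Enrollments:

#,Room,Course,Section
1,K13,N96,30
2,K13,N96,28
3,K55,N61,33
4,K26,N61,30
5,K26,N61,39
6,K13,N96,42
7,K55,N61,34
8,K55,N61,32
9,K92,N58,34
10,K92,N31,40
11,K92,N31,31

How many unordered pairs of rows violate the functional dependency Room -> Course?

Room=K13: all 3 rows agree on Course — 0 pairs.
Room=K55: all 3 rows agree on Course — 0 pairs.
Room=K26: all 2 rows agree on Course — 0 pairs.
Room=K92: violating pairs (9,10), (9,11) — 2 pairs.

2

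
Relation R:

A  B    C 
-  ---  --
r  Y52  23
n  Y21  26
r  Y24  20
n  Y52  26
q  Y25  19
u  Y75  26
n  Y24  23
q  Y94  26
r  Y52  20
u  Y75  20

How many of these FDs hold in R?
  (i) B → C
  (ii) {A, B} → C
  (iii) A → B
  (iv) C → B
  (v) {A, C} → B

(i) B → C: B=Y52: 3 rows → C takes values {23, 26, 20} — violation; B=Y24: 2 rows → C takes values {20, 23} — violation; B=Y75: 2 rows → C takes values {26, 20} — violation — fails.
(ii) {A, B} → C: (A=r, B=Y52): 2 rows → C takes values {23, 20} — violation; (A=u, B=Y75): 2 rows → C takes values {26, 20} — violation — fails.
(iii) A → B: A=r: 3 rows → B takes values {Y52, Y24} — violation; A=n: 3 rows → B takes values {Y21, Y52, Y24} — violation; A=q: 2 rows → B takes values {Y25, Y94} — violation — fails.
(iv) C → B: C=23: 2 rows → B takes values {Y52, Y24} — violation; C=26: 4 rows → B takes values {Y21, Y52, Y75, Y94} — violation; C=20: 3 rows → B takes values {Y24, Y52, Y75} — violation — fails.
(v) {A, C} → B: (A=n, C=26): 2 rows → B takes values {Y21, Y52} — violation; (A=r, C=20): 2 rows → B takes values {Y24, Y52} — violation — fails.
None of the 5 dependencies hold.

0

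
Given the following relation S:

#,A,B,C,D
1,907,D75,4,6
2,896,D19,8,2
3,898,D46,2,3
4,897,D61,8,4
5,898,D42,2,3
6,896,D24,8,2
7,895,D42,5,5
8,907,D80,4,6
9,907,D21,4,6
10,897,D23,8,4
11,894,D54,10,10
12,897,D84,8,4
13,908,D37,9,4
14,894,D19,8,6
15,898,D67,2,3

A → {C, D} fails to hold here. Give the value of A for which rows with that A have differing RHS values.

894

A=907: rows 1, 8, 9 → {C,D} = (4, 6), (4, 6), (4, 6) ✓
A=896: rows 2, 6 → {C,D} = (8, 2), (8, 2) ✓
A=898: rows 3, 5, 15 → {C,D} = (2, 3), (2, 3), (2, 3) ✓
A=897: rows 4, 10, 12 → {C,D} = (8, 4), (8, 4), (8, 4) ✓
A=895: row 7 → {C,D} = (5, 5) ✓
A=894: rows 11, 14 → {C,D} takes values {(10, 10), (8, 6)} — violation
A=908: row 13 → {C,D} = (9, 4) ✓
The only A value with inconsistent RHS is A=894.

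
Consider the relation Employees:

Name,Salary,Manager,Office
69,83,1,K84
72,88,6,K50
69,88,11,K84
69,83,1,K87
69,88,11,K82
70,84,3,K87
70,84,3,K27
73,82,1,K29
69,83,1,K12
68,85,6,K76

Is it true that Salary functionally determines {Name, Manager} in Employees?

No

Salary=83: 3 rows → {Name,Manager} = (69, 1), (69, 1), (69, 1) ✓
Salary=88: 3 rows → {Name,Manager} takes values {(72, 6), (69, 11)} — violation
Salary=84: 2 rows → {Name,Manager} = (70, 3), (70, 3) ✓
Salary=82: 1 row → {Name,Manager} = (73, 1) ✓
Salary=85: 1 row → {Name,Manager} = (68, 6) ✓
Two rows agree on Salary but differ on {Name, Manager}, so Salary -> {Name, Manager} does not hold.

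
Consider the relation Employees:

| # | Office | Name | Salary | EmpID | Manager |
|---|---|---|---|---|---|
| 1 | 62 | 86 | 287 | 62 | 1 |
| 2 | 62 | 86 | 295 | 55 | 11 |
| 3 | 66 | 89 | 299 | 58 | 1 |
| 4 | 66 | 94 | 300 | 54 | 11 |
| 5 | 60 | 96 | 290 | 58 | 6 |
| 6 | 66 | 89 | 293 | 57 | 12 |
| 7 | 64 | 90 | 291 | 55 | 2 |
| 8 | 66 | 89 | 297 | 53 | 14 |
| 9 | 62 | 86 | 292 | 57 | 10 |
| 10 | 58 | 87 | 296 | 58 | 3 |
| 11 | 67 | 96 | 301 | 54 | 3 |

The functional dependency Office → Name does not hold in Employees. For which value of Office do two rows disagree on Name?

66

Office=62: rows 1, 2, 9 → Name = 86, 86, 86 ✓
Office=66: rows 3, 4, 6, 8 → Name takes values {89, 94} — violation
Office=60: row 5 → Name = 96 ✓
Office=64: row 7 → Name = 90 ✓
Office=58: row 10 → Name = 87 ✓
Office=67: row 11 → Name = 96 ✓
The only Office value with inconsistent Name is Office=66.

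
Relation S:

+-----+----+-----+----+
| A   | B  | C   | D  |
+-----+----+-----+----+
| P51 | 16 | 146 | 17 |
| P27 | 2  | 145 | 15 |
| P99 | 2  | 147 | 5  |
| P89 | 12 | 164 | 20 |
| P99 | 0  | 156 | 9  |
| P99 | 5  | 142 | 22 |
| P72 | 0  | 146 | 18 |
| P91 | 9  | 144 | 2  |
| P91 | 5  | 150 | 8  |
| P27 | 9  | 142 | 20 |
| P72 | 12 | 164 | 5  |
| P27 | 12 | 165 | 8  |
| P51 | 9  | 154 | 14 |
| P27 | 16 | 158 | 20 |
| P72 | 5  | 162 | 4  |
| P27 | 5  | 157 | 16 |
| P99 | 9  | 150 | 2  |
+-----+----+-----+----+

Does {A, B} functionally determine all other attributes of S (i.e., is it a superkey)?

Yes

All 17 rows have distinct {A, B} values, so {A, B} → (all attributes) holds and {A, B} is a superkey.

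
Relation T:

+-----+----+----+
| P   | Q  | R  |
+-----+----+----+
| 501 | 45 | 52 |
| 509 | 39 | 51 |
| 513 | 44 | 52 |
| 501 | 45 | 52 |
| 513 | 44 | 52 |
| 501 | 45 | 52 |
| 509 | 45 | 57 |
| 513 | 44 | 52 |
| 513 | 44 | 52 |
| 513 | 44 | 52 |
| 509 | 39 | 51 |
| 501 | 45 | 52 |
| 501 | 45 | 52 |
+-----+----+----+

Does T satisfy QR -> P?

Yes

(Q=45, R=52): 5 rows → P = 501, 501, 501, 501, 501 ✓
(Q=39, R=51): 2 rows → P = 509, 509 ✓
(Q=44, R=52): 5 rows → P = 513, 513, 513, 513, 513 ✓
(Q=45, R=57): 1 row → P = 509 ✓
Every QR value is associated with a single P value, so QR -> P holds.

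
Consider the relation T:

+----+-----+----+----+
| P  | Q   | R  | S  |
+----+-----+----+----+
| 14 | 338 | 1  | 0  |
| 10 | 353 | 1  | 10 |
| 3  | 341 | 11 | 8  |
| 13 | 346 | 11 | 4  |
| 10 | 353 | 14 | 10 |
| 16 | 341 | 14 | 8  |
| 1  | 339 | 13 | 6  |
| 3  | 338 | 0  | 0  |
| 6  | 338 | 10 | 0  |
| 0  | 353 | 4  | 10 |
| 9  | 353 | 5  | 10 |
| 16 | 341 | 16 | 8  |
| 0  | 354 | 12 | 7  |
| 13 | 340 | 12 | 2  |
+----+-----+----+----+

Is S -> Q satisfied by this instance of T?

S=0: 3 rows → Q = 338, 338, 338 ✓
S=10: 4 rows → Q = 353, 353, 353, 353 ✓
S=8: 3 rows → Q = 341, 341, 341 ✓
S=4: 1 row → Q = 346 ✓
S=6: 1 row → Q = 339 ✓
S=7: 1 row → Q = 354 ✓
S=2: 1 row → Q = 340 ✓
Every S value is associated with a single Q value, so S -> Q holds.

Yes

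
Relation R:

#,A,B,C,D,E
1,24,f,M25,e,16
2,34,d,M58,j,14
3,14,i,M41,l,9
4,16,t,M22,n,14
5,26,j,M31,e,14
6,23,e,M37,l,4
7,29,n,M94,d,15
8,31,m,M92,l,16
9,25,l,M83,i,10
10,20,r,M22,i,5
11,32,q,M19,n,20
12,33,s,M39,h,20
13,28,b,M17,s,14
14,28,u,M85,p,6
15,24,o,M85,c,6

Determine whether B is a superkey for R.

All 15 rows have distinct B values, so B → (all attributes) holds and B is a superkey.

Yes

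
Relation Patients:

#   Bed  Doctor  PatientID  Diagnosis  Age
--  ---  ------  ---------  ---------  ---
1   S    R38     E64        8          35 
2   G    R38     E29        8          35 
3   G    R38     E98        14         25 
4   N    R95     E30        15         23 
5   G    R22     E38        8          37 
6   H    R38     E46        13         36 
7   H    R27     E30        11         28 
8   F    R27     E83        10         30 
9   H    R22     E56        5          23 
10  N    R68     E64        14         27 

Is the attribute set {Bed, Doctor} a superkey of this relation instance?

No

Rows 2 and 3 have the same {Bed, Doctor} value (Bed=G, Doctor=R38) but are distinct tuples, so {Bed, Doctor} does not determine every attribute — not a superkey.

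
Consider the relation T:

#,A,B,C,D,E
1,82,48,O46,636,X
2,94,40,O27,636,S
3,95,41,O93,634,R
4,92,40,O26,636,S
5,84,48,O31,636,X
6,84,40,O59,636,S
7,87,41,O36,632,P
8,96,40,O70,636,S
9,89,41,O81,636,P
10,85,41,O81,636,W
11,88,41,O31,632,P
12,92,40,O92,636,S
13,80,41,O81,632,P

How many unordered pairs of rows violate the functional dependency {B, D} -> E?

(B=48, D=636): all 2 rows agree on E — 0 pairs.
(B=40, D=636): all 5 rows agree on E — 0 pairs.
(B=41, D=632): all 3 rows agree on E — 0 pairs.
(B=41, D=636): violating pairs (9,10) — 1 pair.

1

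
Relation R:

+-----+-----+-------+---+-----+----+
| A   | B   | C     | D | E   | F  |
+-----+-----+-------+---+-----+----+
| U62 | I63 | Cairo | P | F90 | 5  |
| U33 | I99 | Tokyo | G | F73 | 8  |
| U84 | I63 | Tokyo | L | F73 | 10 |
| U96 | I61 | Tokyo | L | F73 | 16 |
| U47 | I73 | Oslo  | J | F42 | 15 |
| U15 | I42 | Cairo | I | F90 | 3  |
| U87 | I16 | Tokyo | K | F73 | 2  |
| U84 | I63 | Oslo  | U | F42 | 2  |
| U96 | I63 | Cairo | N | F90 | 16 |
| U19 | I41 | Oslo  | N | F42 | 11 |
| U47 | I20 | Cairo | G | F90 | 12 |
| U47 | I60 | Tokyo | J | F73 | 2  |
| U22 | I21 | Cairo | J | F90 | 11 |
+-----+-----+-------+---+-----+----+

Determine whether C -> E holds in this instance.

Yes

C=Cairo: 5 rows → E = F90, F90, F90, F90, F90 ✓
C=Tokyo: 5 rows → E = F73, F73, F73, F73, F73 ✓
C=Oslo: 3 rows → E = F42, F42, F42 ✓
Every C value is associated with a single E value, so C -> E holds.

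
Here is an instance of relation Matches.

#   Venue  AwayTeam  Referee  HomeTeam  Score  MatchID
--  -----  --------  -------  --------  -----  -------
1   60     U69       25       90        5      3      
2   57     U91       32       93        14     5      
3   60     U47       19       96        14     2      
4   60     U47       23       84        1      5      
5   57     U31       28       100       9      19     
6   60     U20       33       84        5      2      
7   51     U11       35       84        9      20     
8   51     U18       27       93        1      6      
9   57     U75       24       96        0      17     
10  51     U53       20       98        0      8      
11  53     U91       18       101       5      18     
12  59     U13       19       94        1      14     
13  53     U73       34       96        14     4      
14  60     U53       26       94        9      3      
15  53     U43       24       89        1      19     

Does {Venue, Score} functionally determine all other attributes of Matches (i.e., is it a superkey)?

No

Rows 1 and 6 have the same {Venue, Score} value (Venue=60, Score=5) but are distinct tuples, so {Venue, Score} does not determine every attribute — not a superkey.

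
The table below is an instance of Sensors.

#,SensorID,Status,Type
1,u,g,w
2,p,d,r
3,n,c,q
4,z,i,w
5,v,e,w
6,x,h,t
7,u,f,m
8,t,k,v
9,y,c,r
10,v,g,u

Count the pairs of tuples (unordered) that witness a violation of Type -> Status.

4

Type=w: violating pairs (1,4), (1,5), (4,5) — 3 pairs.
Type=r: violating pairs (2,9) — 1 pair.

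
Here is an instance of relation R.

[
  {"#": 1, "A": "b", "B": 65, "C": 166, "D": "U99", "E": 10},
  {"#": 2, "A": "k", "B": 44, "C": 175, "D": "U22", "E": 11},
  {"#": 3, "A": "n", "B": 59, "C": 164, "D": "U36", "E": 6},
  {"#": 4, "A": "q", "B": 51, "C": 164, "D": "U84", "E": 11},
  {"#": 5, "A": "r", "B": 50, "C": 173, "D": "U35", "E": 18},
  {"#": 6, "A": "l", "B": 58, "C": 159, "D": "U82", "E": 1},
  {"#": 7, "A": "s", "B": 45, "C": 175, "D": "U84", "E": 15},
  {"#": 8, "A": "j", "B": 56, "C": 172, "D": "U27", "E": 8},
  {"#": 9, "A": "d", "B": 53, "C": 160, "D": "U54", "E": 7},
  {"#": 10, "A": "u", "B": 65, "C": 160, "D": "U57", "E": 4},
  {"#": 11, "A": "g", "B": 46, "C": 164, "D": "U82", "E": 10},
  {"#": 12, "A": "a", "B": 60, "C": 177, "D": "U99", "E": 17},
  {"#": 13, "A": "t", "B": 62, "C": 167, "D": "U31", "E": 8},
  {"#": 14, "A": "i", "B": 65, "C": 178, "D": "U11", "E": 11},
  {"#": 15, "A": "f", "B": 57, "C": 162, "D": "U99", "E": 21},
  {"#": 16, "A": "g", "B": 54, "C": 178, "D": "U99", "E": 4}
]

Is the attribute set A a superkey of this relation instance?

No

Rows 11 and 16 have the same A value A=g but are distinct tuples, so A does not determine every attribute — not a superkey.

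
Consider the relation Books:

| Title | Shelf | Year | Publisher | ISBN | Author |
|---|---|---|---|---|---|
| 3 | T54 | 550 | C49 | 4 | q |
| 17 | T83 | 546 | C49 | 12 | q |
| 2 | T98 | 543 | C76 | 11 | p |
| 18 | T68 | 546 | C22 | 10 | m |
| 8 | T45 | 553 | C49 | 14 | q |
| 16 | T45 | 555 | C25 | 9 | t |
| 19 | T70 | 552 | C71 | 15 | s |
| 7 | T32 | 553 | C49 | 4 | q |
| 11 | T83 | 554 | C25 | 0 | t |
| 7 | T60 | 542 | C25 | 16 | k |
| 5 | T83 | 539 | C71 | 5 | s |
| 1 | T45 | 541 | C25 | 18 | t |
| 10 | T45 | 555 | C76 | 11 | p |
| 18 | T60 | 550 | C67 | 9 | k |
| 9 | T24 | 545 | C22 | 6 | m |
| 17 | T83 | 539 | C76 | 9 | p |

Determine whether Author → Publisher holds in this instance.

Author=q: 4 rows → Publisher = C49, C49, C49, C49 ✓
Author=p: 3 rows → Publisher = C76, C76, C76 ✓
Author=m: 2 rows → Publisher = C22, C22 ✓
Author=t: 3 rows → Publisher = C25, C25, C25 ✓
Author=s: 2 rows → Publisher = C71, C71 ✓
Author=k: 2 rows → Publisher takes values {C25, C67} — violation
Two rows agree on Author but differ on Publisher, so Author → Publisher does not hold.

No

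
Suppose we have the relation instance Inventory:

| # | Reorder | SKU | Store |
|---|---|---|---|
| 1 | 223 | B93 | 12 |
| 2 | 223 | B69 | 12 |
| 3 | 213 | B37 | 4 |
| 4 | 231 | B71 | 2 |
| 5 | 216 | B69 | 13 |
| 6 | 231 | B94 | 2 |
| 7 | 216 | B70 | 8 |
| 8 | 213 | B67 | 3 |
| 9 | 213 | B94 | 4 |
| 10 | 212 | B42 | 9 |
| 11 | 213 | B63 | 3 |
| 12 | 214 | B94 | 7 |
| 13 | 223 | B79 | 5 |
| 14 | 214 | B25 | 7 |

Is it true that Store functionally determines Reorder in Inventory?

Yes

Store=12: rows 1, 2 → Reorder = 223, 223 ✓
Store=4: rows 3, 9 → Reorder = 213, 213 ✓
Store=2: rows 4, 6 → Reorder = 231, 231 ✓
Store=13: row 5 → Reorder = 216 ✓
Store=8: row 7 → Reorder = 216 ✓
Store=3: rows 8, 11 → Reorder = 213, 213 ✓
Store=9: row 10 → Reorder = 212 ✓
Store=7: rows 12, 14 → Reorder = 214, 214 ✓
Store=5: row 13 → Reorder = 223 ✓
Every Store value is associated with a single Reorder value, so Store -> Reorder holds.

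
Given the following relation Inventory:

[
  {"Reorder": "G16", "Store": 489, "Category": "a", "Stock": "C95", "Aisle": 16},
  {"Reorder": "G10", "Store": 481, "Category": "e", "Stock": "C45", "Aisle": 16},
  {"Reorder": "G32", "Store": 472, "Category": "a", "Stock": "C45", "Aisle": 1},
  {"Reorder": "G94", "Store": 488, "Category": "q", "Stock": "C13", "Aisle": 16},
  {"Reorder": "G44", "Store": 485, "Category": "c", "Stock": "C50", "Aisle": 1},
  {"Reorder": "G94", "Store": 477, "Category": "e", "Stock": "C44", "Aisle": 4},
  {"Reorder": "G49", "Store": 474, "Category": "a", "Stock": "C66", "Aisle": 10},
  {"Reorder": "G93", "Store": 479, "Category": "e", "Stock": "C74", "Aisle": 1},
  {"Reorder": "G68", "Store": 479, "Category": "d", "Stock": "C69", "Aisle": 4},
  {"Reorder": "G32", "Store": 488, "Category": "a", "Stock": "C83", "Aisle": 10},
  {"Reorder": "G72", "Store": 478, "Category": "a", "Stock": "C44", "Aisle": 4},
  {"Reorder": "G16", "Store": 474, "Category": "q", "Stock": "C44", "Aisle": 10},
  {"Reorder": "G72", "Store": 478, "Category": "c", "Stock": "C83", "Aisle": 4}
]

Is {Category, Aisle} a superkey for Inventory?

Two distinct rows share (Category=a, Aisle=10), so {Category, Aisle} does not determine every attribute — not a superkey.

No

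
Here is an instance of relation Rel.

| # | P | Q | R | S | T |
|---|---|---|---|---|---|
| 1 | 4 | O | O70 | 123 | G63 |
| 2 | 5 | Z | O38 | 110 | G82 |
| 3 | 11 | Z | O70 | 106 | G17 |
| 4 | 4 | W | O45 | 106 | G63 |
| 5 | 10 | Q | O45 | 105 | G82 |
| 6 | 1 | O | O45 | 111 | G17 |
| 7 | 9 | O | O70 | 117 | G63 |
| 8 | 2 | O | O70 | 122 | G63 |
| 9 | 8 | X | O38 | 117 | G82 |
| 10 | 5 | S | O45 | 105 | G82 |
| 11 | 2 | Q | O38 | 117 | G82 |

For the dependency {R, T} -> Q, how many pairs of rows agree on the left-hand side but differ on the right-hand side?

4

(R=O70, T=G63): all 3 rows agree on Q — 0 pairs.
(R=O38, T=G82): violating pairs (2,9), (2,11), (9,11) — 3 pairs.
(R=O45, T=G82): violating pairs (5,10) — 1 pair.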